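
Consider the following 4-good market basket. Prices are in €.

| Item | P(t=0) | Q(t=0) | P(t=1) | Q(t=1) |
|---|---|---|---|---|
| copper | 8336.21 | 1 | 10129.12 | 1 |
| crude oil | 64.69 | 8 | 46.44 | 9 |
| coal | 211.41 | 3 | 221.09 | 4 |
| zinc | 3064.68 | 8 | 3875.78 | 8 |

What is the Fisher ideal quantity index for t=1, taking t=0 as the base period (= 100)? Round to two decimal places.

100.72

Laspeyres component (base-period weights):
ΣP(t=0)Q(t=1) = 8336.21×1 + 64.69×9 + 211.41×4 + 3064.68×8 = 8336.21 + 582.21 + 845.64 + 24517.44 = 34281.5
ΣP(t=0)Q(t=0) = 8336.21×1 + 64.69×8 + 211.41×3 + 3064.68×8 = 8336.21 + 517.52 + 634.23 + 24517.44 = 34005.4
L = 34281.5 / 34005.4 × 100 = 100.8119
Paasche component (current-period weights):
ΣP(t=1)Q(t=1) = 10129.12×1 + 46.44×9 + 221.09×4 + 3875.78×8 = 10129.12 + 417.96 + 884.36 + 31006.24 = 42437.68
ΣP(t=1)Q(t=0) = 10129.12×1 + 46.44×8 + 221.09×3 + 3875.78×8 = 10129.12 + 371.52 + 663.27 + 31006.24 = 42170.15
P = 42437.68 / 42170.15 × 100 = 100.6344
Fisher = √(L × P) = √(100.8119 × 100.6344) = 100.7231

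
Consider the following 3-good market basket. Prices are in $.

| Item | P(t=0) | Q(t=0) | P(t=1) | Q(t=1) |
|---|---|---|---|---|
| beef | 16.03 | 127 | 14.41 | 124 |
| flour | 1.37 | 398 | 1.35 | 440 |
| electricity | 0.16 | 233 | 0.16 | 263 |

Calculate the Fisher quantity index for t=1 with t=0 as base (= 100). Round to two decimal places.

Laspeyres component (base-period weights):
ΣP(t=0)Q(t=1) = 16.03×124 + 1.37×440 + 0.16×263 = 1987.72 + 602.8 + 42.08 = 2632.6
ΣP(t=0)Q(t=0) = 16.03×127 + 1.37×398 + 0.16×233 = 2035.81 + 545.26 + 37.28 = 2618.35
L = 2632.6 / 2618.35 × 100 = 100.5442
Paasche component (current-period weights):
ΣP(t=1)Q(t=1) = 14.41×124 + 1.35×440 + 0.16×263 = 1786.84 + 594 + 42.08 = 2422.92
ΣP(t=1)Q(t=0) = 14.41×127 + 1.35×398 + 0.16×233 = 1830.07 + 537.3 + 37.28 = 2404.65
P = 2422.92 / 2404.65 × 100 = 100.7598
Fisher = √(L × P) = √(100.5442 × 100.7598) = 100.6519

100.65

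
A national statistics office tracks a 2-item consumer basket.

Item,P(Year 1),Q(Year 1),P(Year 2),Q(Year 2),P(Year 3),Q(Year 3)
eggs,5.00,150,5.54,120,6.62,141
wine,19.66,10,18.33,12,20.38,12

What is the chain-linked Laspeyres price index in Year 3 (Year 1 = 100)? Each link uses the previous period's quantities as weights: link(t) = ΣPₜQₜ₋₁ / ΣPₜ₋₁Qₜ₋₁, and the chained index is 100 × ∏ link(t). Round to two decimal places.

125.83

Link Year 1→Year 2:
ΣP(Year 2)Q(Year 1) = 5.54×150 + 18.33×10 = 831 + 183.3 = 1014.3
ΣP(Year 1)Q(Year 1) = 5.00×150 + 19.66×10 = 750 + 196.6 = 946.6
link = 1014.3/946.6 = 1.071519
Link Year 2→Year 3:
ΣP(Year 3)Q(Year 2) = 6.62×120 + 20.38×12 = 794.4 + 244.56 = 1038.96
ΣP(Year 2)Q(Year 2) = 5.54×120 + 18.33×12 = 664.8 + 219.96 = 884.76
link = 1038.96/884.76 = 1.174285
Chained index = 100 × 1.071519 × 1.174285 = 125.8268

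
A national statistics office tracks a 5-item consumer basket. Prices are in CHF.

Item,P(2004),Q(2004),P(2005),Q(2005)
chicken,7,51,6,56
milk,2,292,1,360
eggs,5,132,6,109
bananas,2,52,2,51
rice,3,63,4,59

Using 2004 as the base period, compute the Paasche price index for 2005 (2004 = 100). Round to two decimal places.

87.19

Paasche price index uses current-period quantities as weights.
ΣP(2005)·Q(2005) = 6×56 + 1×360 + 6×109 + 2×51 + 4×59 = 336 + 360 + 654 + 102 + 236 = 1688
ΣP(2004)·Q(2005) = 7×56 + 2×360 + 5×109 + 2×51 + 3×59 = 392 + 720 + 545 + 102 + 177 = 1936
Index = 1688 / 1936 × 100 = 87.1901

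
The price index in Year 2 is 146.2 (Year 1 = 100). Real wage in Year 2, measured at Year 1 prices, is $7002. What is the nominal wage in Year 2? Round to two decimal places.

Nominal = Real × (Index/100) = 7002 × (146.2/100)
        = 7002 × 1.462 = 10236.9240

10236.92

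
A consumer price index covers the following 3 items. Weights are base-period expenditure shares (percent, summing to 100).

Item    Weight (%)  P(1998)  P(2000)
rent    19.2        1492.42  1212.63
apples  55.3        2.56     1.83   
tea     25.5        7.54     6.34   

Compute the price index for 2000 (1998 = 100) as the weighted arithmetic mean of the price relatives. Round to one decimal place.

rent: 19.2 × (1212.63/1492.42) = 19.2 × 0.812526 = 15.6005
apples: 55.3 × (1.83/2.56) = 55.3 × 0.714844 = 39.5309
tea: 25.5 × (6.34/7.54) = 25.5 × 0.840849 = 21.4416
Index = Σ wᵢ·(p₁ᵢ/p₀ᵢ) = 15.6005 + 39.5309 + 21.4416 = 76.5730

76.6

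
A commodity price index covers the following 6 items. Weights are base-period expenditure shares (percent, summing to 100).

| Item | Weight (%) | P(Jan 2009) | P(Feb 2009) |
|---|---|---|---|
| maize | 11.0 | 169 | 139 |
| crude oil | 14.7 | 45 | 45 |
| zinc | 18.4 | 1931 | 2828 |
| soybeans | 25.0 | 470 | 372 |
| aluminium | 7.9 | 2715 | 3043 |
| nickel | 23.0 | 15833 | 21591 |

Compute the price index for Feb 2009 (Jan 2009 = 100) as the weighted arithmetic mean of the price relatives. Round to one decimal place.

maize: 11.0 × (139/169) = 11.0 × 0.822485 = 9.0473
crude oil: 14.7 × (45/45) = 14.7 × 1.000000 = 14.7000
zinc: 18.4 × (2828/1931) = 18.4 × 1.464526 = 26.9473
soybeans: 25.0 × (372/470) = 25.0 × 0.791489 = 19.7872
aluminium: 7.9 × (3043/2715) = 7.9 × 1.120810 = 8.8544
nickel: 23.0 × (21591/15833) = 23.0 × 1.363671 = 31.3644
Index = Σ wᵢ·(p₁ᵢ/p₀ᵢ) = 9.0473 + 14.7000 + 26.9473 + 19.7872 + 8.8544 + 31.3644 = 110.7007

110.7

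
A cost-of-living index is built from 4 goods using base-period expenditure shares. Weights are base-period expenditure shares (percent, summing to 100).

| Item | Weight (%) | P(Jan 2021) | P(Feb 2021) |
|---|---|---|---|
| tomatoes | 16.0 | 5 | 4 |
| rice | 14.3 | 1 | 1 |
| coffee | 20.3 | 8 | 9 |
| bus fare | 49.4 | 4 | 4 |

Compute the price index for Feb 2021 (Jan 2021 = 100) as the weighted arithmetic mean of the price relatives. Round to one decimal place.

tomatoes: 16.0 × (4/5) = 16.0 × 0.800000 = 12.8000
rice: 14.3 × (1/1) = 14.3 × 1.000000 = 14.3000
coffee: 20.3 × (9/8) = 20.3 × 1.125000 = 22.8375
bus fare: 49.4 × (4/4) = 49.4 × 1.000000 = 49.4000
Index = Σ wᵢ·(p₁ᵢ/p₀ᵢ) = 12.8000 + 14.3000 + 22.8375 + 49.4000 = 99.3375

99.3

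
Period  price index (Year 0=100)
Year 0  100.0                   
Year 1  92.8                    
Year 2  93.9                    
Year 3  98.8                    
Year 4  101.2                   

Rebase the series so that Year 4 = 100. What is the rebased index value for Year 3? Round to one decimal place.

97.6

Rebased(Year 3) = 98.8 / 101.2 × 100 = 97.6285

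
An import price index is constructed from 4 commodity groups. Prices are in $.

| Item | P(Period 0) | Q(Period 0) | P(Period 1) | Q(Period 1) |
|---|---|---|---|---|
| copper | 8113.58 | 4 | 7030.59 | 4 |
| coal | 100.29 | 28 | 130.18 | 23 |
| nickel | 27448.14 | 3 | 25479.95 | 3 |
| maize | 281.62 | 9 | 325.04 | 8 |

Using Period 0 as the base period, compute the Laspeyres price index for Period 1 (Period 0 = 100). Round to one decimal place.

Laspeyres price index uses base-period quantities as weights.
ΣP(Period 1)·Q(Period 0) = 7030.59×4 + 130.18×28 + 25479.95×3 + 325.04×9 = 28122.36 + 3645.04 + 76439.85 + 2925.36 = 111132.61
ΣP(Period 0)·Q(Period 0) = 8113.58×4 + 100.29×28 + 27448.14×3 + 281.62×9 = 32454.32 + 2808.12 + 82344.42 + 2534.58 = 120141.44
Index = 111132.61 / 120141.44 × 100 = 92.5015

92.5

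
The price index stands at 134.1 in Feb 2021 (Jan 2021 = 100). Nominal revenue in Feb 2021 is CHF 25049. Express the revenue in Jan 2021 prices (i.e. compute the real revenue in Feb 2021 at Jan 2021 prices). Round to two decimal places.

18679.34

Real = Nominal ÷ (Index/100) = 25049 ÷ (134.1/100)
     = 25049 ÷ 1.341 = 18679.3438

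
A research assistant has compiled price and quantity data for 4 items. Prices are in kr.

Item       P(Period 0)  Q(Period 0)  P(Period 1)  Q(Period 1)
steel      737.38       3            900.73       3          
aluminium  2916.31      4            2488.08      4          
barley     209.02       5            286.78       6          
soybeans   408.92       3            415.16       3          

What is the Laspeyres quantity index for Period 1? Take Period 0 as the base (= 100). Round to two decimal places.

Laspeyres quantity index uses base-period prices as weights.
ΣP(Period 0)·Q(Period 1) = 737.38×3 + 2916.31×4 + 209.02×6 + 408.92×3 = 2212.14 + 11665.24 + 1254.12 + 1226.76 = 16358.26
ΣP(Period 0)·Q(Period 0) = 737.38×3 + 2916.31×4 + 209.02×5 + 408.92×3 = 2212.14 + 11665.24 + 1045.1 + 1226.76 = 16149.24
Index = 16358.26 / 16149.24 × 100 = 101.2943

101.29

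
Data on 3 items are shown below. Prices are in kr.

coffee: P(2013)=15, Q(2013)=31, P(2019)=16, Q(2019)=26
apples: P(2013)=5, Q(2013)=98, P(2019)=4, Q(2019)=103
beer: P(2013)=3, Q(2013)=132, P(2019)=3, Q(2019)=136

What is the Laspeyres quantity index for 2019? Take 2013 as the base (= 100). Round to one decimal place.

Laspeyres quantity index uses base-period prices as weights.
ΣP(2013)·Q(2019) = 15×26 + 5×103 + 3×136 = 390 + 515 + 408 = 1313
ΣP(2013)·Q(2013) = 15×31 + 5×98 + 3×132 = 465 + 490 + 396 = 1351
Index = 1313 / 1351 × 100 = 97.1873

97.2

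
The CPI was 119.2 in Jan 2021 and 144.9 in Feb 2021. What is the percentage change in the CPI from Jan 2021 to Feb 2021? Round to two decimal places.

21.56%

Change = (144.9 − 119.2) / 119.2 × 100
       = 25.7 / 119.2 × 100 = 21.5604%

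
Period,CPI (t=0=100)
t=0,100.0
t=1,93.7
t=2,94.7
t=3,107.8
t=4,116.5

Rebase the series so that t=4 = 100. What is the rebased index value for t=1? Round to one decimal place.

Rebased(t=1) = 93.7 / 116.5 × 100 = 80.4292

80.4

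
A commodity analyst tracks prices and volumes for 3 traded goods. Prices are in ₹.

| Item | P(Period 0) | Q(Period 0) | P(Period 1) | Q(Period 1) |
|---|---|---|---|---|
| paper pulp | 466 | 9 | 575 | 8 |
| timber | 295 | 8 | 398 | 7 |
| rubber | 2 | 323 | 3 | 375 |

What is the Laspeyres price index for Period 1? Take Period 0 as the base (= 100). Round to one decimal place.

Laspeyres price index uses base-period quantities as weights.
ΣP(Period 1)·Q(Period 0) = 575×9 + 398×8 + 3×323 = 5175 + 3184 + 969 = 9328
ΣP(Period 0)·Q(Period 0) = 466×9 + 295×8 + 2×323 = 4194 + 2360 + 646 = 7200
Index = 9328 / 7200 × 100 = 129.5556

129.6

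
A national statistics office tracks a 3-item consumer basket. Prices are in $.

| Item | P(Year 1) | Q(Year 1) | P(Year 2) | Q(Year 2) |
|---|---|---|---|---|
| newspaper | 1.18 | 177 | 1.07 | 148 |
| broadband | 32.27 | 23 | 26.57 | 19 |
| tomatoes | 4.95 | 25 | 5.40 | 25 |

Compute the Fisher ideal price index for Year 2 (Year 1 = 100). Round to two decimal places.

Laspeyres component (base-period weights):
ΣP(Year 2)Q(Year 1) = 1.07×177 + 26.57×23 + 5.40×25 = 189.39 + 611.11 + 135 = 935.5
ΣP(Year 1)Q(Year 1) = 1.18×177 + 32.27×23 + 4.95×25 = 208.86 + 742.21 + 123.75 = 1074.82
L = 935.5 / 1074.82 × 100 = 87.0378
Paasche component (current-period weights):
ΣP(Year 2)Q(Year 2) = 1.07×148 + 26.57×19 + 5.40×25 = 158.36 + 504.83 + 135 = 798.19
ΣP(Year 1)Q(Year 2) = 1.18×148 + 32.27×19 + 4.95×25 = 174.64 + 613.13 + 123.75 = 911.52
P = 798.19 / 911.52 × 100 = 87.5669
Fisher = √(L × P) = √(87.0378 × 87.5669) = 87.3020

87.30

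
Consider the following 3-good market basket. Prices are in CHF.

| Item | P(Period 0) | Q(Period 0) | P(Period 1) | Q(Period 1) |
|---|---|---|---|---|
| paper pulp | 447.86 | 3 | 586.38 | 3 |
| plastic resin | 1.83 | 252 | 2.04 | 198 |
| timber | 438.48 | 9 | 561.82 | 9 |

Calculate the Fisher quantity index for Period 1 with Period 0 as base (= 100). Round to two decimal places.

98.39

Laspeyres component (base-period weights):
ΣP(Period 0)Q(Period 1) = 447.86×3 + 1.83×198 + 438.48×9 = 1343.58 + 362.34 + 3946.32 = 5652.24
ΣP(Period 0)Q(Period 0) = 447.86×3 + 1.83×252 + 438.48×9 = 1343.58 + 461.16 + 3946.32 = 5751.06
L = 5652.24 / 5751.06 × 100 = 98.2817
Paasche component (current-period weights):
ΣP(Period 1)Q(Period 1) = 586.38×3 + 2.04×198 + 561.82×9 = 1759.14 + 403.92 + 5056.38 = 7219.44
ΣP(Period 1)Q(Period 0) = 586.38×3 + 2.04×252 + 561.82×9 = 1759.14 + 514.08 + 5056.38 = 7329.6
P = 7219.44 / 7329.6 × 100 = 98.4971
Fisher = √(L × P) = √(98.2817 × 98.4971) = 98.3893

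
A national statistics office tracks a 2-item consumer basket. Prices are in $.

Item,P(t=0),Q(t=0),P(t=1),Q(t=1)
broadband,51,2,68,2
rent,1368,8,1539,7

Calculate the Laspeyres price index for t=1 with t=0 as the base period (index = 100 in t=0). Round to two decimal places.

Laspeyres price index uses base-period quantities as weights.
ΣP(t=1)·Q(t=0) = 68×2 + 1539×8 = 136 + 12312 = 12448
ΣP(t=0)·Q(t=0) = 51×2 + 1368×8 = 102 + 10944 = 11046
Index = 12448 / 11046 × 100 = 112.6924

112.69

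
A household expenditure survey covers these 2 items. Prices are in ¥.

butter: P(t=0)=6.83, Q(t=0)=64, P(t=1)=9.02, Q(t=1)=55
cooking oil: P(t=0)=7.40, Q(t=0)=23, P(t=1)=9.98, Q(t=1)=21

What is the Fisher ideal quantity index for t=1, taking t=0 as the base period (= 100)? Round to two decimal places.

Laspeyres component (base-period weights):
ΣP(t=0)Q(t=1) = 6.83×55 + 7.40×21 = 375.65 + 155.4 = 531.05
ΣP(t=0)Q(t=0) = 6.83×64 + 7.40×23 = 437.12 + 170.2 = 607.32
L = 531.05 / 607.32 × 100 = 87.4415
Paasche component (current-period weights):
ΣP(t=1)Q(t=1) = 9.02×55 + 9.98×21 = 496.1 + 209.58 = 705.68
ΣP(t=1)Q(t=0) = 9.02×64 + 9.98×23 = 577.28 + 229.54 = 806.82
P = 705.68 / 806.82 × 100 = 87.4644
Fisher = √(L × P) = √(87.4415 × 87.4644) = 87.4530

87.45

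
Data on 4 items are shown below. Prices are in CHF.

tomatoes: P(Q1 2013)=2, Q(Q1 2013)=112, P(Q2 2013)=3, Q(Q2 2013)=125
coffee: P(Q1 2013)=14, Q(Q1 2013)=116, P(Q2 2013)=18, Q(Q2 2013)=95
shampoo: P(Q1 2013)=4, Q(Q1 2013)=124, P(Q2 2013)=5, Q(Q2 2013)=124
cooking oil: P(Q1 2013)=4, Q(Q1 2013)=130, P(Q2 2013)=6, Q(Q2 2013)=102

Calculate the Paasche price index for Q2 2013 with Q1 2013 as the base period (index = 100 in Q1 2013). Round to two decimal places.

133.53

Paasche price index uses current-period quantities as weights.
ΣP(Q2 2013)·Q(Q2 2013) = 3×125 + 18×95 + 5×124 + 6×102 = 375 + 1710 + 620 + 612 = 3317
ΣP(Q1 2013)·Q(Q2 2013) = 2×125 + 14×95 + 4×124 + 4×102 = 250 + 1330 + 496 + 408 = 2484
Index = 3317 / 2484 × 100 = 133.5346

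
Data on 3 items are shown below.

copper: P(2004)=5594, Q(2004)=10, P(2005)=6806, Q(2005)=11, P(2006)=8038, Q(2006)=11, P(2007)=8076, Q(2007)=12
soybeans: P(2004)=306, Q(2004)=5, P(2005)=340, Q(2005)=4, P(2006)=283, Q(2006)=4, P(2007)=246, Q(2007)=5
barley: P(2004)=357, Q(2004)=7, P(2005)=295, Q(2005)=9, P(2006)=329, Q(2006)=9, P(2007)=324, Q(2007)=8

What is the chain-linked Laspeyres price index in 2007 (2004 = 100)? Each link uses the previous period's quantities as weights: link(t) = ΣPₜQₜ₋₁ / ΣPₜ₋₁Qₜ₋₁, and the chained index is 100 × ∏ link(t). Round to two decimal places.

Link 2004→2005:
ΣP(2005)Q(2004) = 6806×10 + 340×5 + 295×7 = 68060 + 1700 + 2065 = 71825
ΣP(2004)Q(2004) = 5594×10 + 306×5 + 357×7 = 55940 + 1530 + 2499 = 59969
link = 71825/59969 = 1.197702
Link 2005→2006:
ΣP(2006)Q(2005) = 8038×11 + 283×4 + 329×9 = 88418 + 1132 + 2961 = 92511
ΣP(2005)Q(2005) = 6806×11 + 340×4 + 295×9 = 74866 + 1360 + 2655 = 78881
link = 92511/78881 = 1.172792
Link 2006→2007:
ΣP(2007)Q(2006) = 8076×11 + 246×4 + 324×9 = 88836 + 984 + 2916 = 92736
ΣP(2006)Q(2006) = 8038×11 + 283×4 + 329×9 = 88418 + 1132 + 2961 = 92511
link = 92736/92511 = 1.002432
Chained index = 100 × 1.197702 × 1.172792 × 1.002432 = 140.8072

140.81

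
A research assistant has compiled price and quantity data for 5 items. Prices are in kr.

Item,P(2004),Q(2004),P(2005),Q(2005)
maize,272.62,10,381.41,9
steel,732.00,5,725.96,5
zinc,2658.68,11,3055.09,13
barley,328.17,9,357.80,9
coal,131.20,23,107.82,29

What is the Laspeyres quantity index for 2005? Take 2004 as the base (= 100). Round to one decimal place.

Laspeyres quantity index uses base-period prices as weights.
ΣP(2004)·Q(2005) = 272.62×9 + 732.00×5 + 2658.68×13 + 328.17×9 + 131.20×29 = 2453.58 + 3660 + 34562.84 + 2953.53 + 3804.8 = 47434.75
ΣP(2004)·Q(2004) = 272.62×10 + 732.00×5 + 2658.68×11 + 328.17×9 + 131.20×23 = 2726.2 + 3660 + 29245.48 + 2953.53 + 3017.6 = 41602.81
Index = 47434.75 / 41602.81 × 100 = 114.0181

114.0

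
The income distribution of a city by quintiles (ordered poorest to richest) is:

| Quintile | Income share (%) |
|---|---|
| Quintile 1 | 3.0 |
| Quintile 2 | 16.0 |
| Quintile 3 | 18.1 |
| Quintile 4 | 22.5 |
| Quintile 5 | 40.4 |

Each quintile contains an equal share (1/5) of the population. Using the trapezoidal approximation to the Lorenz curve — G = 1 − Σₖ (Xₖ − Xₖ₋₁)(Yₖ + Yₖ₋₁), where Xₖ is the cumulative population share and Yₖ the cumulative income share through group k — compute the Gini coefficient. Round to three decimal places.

Cumulative income shares Yₖ: 0.0300, 0.1900, 0.3710, 0.5960, 1.0000
Σ (Xₖ−Xₖ₋₁)(Yₖ+Yₖ₋₁) = (1/5)(0.0300+0.0000) + (1/5)(0.1900+0.0300) + (1/5)(0.3710+0.1900) + (1/5)(0.5960+0.3710) + (1/5)(1.0000+0.5960)
  = 0.0060 + 0.0440 + 0.1122 + 0.1934 + 0.3192 = 0.6748
G = 1 − 0.6748 = 0.3252

0.325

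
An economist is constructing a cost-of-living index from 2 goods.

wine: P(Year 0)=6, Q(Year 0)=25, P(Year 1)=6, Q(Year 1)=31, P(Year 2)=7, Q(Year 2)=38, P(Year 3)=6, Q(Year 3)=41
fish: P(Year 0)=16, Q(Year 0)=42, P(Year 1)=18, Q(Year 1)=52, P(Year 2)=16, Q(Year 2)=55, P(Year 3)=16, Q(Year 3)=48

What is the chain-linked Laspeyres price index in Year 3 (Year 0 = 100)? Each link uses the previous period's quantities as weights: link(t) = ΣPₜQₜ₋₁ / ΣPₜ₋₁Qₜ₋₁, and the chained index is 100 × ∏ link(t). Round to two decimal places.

99.63

Link Year 0→Year 1:
ΣP(Year 1)Q(Year 0) = 6×25 + 18×42 = 150 + 756 = 906
ΣP(Year 0)Q(Year 0) = 6×25 + 16×42 = 150 + 672 = 822
link = 906/822 = 1.102190
Link Year 1→Year 2:
ΣP(Year 2)Q(Year 1) = 7×31 + 16×52 = 217 + 832 = 1049
ΣP(Year 1)Q(Year 1) = 6×31 + 18×52 = 186 + 936 = 1122
link = 1049/1122 = 0.934938
Link Year 2→Year 3:
ΣP(Year 3)Q(Year 2) = 6×38 + 16×55 = 228 + 880 = 1108
ΣP(Year 2)Q(Year 2) = 7×38 + 16×55 = 266 + 880 = 1146
link = 1108/1146 = 0.966841
Chained index = 100 × 1.102190 × 0.934938 × 0.966841 = 99.6309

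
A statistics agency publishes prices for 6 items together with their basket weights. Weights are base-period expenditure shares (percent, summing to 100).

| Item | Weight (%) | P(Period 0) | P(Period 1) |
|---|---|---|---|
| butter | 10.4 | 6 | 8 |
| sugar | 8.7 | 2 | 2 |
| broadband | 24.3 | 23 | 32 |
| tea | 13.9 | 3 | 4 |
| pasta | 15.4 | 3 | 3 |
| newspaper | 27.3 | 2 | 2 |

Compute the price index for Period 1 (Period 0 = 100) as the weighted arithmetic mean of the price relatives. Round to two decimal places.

117.61

butter: 10.4 × (8/6) = 10.4 × 1.333333 = 13.8667
sugar: 8.7 × (2/2) = 8.7 × 1.000000 = 8.7000
broadband: 24.3 × (32/23) = 24.3 × 1.391304 = 33.8087
tea: 13.9 × (4/3) = 13.9 × 1.333333 = 18.5333
pasta: 15.4 × (3/3) = 15.4 × 1.000000 = 15.4000
newspaper: 27.3 × (2/2) = 27.3 × 1.000000 = 27.3000
Index = Σ wᵢ·(p₁ᵢ/p₀ᵢ) = 13.8667 + 8.7000 + 33.8087 + 18.5333 + 15.4000 + 27.3000 = 117.6087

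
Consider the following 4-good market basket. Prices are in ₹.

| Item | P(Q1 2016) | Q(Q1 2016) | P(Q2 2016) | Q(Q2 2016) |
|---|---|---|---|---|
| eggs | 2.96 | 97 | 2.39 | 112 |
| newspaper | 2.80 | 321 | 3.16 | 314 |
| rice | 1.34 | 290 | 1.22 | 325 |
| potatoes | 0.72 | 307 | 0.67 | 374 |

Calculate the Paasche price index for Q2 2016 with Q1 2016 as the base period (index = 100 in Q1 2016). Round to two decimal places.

Paasche price index uses current-period quantities as weights.
ΣP(Q2 2016)·Q(Q2 2016) = 2.39×112 + 3.16×314 + 1.22×325 + 0.67×374 = 267.68 + 992.24 + 396.5 + 250.58 = 1907
ΣP(Q1 2016)·Q(Q2 2016) = 2.96×112 + 2.80×314 + 1.34×325 + 0.72×374 = 331.52 + 879.2 + 435.5 + 269.28 = 1915.5
Index = 1907 / 1915.5 × 100 = 99.5563

99.56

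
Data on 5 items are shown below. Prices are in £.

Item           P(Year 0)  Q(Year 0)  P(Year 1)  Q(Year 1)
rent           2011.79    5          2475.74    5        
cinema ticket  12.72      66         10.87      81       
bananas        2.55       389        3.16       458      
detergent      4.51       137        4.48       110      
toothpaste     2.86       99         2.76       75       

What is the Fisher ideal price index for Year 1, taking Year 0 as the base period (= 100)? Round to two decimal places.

118.87

Laspeyres component (base-period weights):
ΣP(Year 1)Q(Year 0) = 2475.74×5 + 10.87×66 + 3.16×389 + 4.48×137 + 2.76×99 = 12378.7 + 717.42 + 1229.24 + 613.76 + 273.24 = 15212.36
ΣP(Year 0)Q(Year 0) = 2011.79×5 + 12.72×66 + 2.55×389 + 4.51×137 + 2.86×99 = 10058.95 + 839.52 + 991.95 + 617.87 + 283.14 = 12791.43
L = 15212.36 / 12791.43 × 100 = 118.9262
Paasche component (current-period weights):
ΣP(Year 1)Q(Year 1) = 2475.74×5 + 10.87×81 + 3.16×458 + 4.48×110 + 2.76×75 = 12378.7 + 880.47 + 1447.28 + 492.8 + 207 = 15406.25
ΣP(Year 0)Q(Year 1) = 2011.79×5 + 12.72×81 + 2.55×458 + 4.51×110 + 2.86×75 = 10058.95 + 1030.32 + 1167.9 + 496.1 + 214.5 = 12967.77
P = 15406.25 / 12967.77 × 100 = 118.8042
Fisher = √(L × P) = √(118.9262 × 118.8042) = 118.8652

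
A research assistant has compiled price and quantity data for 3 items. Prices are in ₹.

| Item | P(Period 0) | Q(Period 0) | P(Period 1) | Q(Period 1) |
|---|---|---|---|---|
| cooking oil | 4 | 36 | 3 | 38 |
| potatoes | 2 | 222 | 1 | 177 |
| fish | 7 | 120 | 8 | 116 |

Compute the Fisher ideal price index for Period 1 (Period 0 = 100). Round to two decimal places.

Laspeyres component (base-period weights):
ΣP(Period 1)Q(Period 0) = 3×36 + 1×222 + 8×120 = 108 + 222 + 960 = 1290
ΣP(Period 0)Q(Period 0) = 4×36 + 2×222 + 7×120 = 144 + 444 + 840 = 1428
L = 1290 / 1428 × 100 = 90.3361
Paasche component (current-period weights):
ΣP(Period 1)Q(Period 1) = 3×38 + 1×177 + 8×116 = 114 + 177 + 928 = 1219
ΣP(Period 0)Q(Period 1) = 4×38 + 2×177 + 7×116 = 152 + 354 + 812 = 1318
P = 1219 / 1318 × 100 = 92.4886
Fisher = √(L × P) = √(90.3361 × 92.4886) = 91.4060

91.41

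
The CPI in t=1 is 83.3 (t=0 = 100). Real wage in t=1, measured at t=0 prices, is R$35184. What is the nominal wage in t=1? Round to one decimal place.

Nominal = Real × (Index/100) = 35184 × (83.3/100)
        = 35184 × 0.833 = 29308.2720

29308.3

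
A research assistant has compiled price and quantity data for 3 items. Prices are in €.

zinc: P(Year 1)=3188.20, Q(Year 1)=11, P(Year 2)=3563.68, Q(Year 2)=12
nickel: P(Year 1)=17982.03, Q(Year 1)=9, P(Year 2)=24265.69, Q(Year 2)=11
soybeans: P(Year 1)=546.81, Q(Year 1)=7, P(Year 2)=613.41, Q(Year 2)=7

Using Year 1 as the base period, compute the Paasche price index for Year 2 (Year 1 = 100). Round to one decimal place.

130.9

Paasche price index uses current-period quantities as weights.
ΣP(Year 2)·Q(Year 2) = 3563.68×12 + 24265.69×11 + 613.41×7 = 42764.16 + 266922.59 + 4293.87 = 313980.62
ΣP(Year 1)·Q(Year 2) = 3188.20×12 + 17982.03×11 + 546.81×7 = 38258.4 + 197802.33 + 3827.67 = 239888.4
Index = 313980.62 / 239888.4 × 100 = 130.8861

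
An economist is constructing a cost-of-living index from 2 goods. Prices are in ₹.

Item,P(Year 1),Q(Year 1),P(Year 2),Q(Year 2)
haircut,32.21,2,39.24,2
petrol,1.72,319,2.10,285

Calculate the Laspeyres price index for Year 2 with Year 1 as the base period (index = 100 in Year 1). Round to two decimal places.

Laspeyres price index uses base-period quantities as weights.
ΣP(Year 2)·Q(Year 1) = 39.24×2 + 2.10×319 = 78.48 + 669.9 = 748.38
ΣP(Year 1)·Q(Year 1) = 32.21×2 + 1.72×319 = 64.42 + 548.68 = 613.1
Index = 748.38 / 613.1 × 100 = 122.0649

122.06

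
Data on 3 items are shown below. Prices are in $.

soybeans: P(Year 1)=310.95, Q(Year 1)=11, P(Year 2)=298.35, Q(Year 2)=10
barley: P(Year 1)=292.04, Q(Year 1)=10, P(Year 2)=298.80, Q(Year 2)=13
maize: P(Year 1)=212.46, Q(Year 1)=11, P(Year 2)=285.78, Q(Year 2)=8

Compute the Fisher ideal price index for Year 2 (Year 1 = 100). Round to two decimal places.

Laspeyres component (base-period weights):
ΣP(Year 2)Q(Year 1) = 298.35×11 + 298.80×10 + 285.78×11 = 3281.85 + 2988 + 3143.58 = 9413.43
ΣP(Year 1)Q(Year 1) = 310.95×11 + 292.04×10 + 212.46×11 = 3420.45 + 2920.4 + 2337.06 = 8677.91
L = 9413.43 / 8677.91 × 100 = 108.4758
Paasche component (current-period weights):
ΣP(Year 2)Q(Year 2) = 298.35×10 + 298.80×13 + 285.78×8 = 2983.5 + 3884.4 + 2286.24 = 9154.14
ΣP(Year 1)Q(Year 2) = 310.95×10 + 292.04×13 + 212.46×8 = 3109.5 + 3796.52 + 1699.68 = 8605.7
P = 9154.14 / 8605.7 × 100 = 106.3730
Fisher = √(L × P) = √(108.4758 × 106.3730) = 107.4192

107.42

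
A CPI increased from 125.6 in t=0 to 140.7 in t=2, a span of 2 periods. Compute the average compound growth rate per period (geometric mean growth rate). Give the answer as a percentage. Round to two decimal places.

Growth factor = (140.7/125.6)^(1/2) = (1.120223)^(1/2) = 1.058406
Growth rate = 1.058406 − 1 = 0.058406 = 5.8406%

5.84%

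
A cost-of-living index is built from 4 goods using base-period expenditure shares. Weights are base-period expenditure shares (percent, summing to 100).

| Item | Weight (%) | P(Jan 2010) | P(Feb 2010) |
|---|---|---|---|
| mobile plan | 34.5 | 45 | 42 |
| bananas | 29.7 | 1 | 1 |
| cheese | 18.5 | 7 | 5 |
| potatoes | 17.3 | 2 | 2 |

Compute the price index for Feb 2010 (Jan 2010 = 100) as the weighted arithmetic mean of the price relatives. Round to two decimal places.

mobile plan: 34.5 × (42/45) = 34.5 × 0.933333 = 32.2000
bananas: 29.7 × (1/1) = 29.7 × 1.000000 = 29.7000
cheese: 18.5 × (5/7) = 18.5 × 0.714286 = 13.2143
potatoes: 17.3 × (2/2) = 17.3 × 1.000000 = 17.3000
Index = Σ wᵢ·(p₁ᵢ/p₀ᵢ) = 32.2000 + 29.7000 + 13.2143 + 17.3000 = 92.4143

92.41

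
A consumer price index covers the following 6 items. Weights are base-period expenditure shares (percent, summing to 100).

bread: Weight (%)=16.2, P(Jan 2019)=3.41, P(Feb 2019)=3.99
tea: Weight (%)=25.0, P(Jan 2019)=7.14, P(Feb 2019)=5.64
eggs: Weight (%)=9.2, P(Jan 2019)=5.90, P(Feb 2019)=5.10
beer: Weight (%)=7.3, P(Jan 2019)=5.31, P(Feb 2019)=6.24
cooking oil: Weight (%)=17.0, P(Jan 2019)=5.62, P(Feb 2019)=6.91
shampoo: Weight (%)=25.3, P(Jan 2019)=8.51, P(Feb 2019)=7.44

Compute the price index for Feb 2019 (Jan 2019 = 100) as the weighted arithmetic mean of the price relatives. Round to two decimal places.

bread: 16.2 × (3.99/3.41) = 16.2 × 1.170088 = 18.9554
tea: 25.0 × (5.64/7.14) = 25.0 × 0.789916 = 19.7479
eggs: 9.2 × (5.10/5.90) = 9.2 × 0.864407 = 7.9525
beer: 7.3 × (6.24/5.31) = 7.3 × 1.175141 = 8.5785
cooking oil: 17.0 × (6.91/5.62) = 17.0 × 1.229537 = 20.9021
shampoo: 25.3 × (7.44/8.51) = 25.3 × 0.874266 = 22.1189
Index = Σ wᵢ·(p₁ᵢ/p₀ᵢ) = 18.9554 + 19.7479 + 7.9525 + 8.5785 + 20.9021 + 22.1189 = 98.2555

98.26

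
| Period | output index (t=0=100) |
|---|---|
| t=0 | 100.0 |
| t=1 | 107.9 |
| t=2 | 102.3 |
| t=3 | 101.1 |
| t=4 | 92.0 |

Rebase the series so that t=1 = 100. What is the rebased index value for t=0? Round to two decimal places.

92.68

Rebased(t=0) = 100.0 / 107.9 × 100 = 92.6784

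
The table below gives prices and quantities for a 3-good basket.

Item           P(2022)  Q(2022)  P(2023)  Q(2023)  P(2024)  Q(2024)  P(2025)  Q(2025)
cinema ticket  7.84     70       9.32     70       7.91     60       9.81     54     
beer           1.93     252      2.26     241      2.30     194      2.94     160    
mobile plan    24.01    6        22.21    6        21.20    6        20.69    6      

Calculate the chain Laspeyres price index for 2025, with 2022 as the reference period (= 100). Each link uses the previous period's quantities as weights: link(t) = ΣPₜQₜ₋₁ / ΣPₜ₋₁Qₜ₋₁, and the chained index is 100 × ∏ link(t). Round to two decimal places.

Link 2022→2023:
ΣP(2023)Q(2022) = 9.32×70 + 2.26×252 + 22.21×6 = 652.4 + 569.52 + 133.26 = 1355.18
ΣP(2022)Q(2022) = 7.84×70 + 1.93×252 + 24.01×6 = 548.8 + 486.36 + 144.06 = 1179.22
link = 1355.18/1179.22 = 1.149217
Link 2023→2024:
ΣP(2024)Q(2023) = 7.91×70 + 2.30×241 + 21.20×6 = 553.7 + 554.3 + 127.2 = 1235.2
ΣP(2023)Q(2023) = 9.32×70 + 2.26×241 + 22.21×6 = 652.4 + 544.66 + 133.26 = 1330.32
link = 1235.2/1330.32 = 0.928498
Link 2024→2025:
ΣP(2025)Q(2024) = 9.81×60 + 2.94×194 + 20.69×6 = 588.6 + 570.36 + 124.14 = 1283.1
ΣP(2024)Q(2024) = 7.91×60 + 2.30×194 + 21.20×6 = 474.6 + 446.2 + 127.2 = 1048
link = 1283.1/1048 = 1.224332
Chained index = 100 × 1.149217 × 0.928498 × 1.224332 = 130.6419

130.64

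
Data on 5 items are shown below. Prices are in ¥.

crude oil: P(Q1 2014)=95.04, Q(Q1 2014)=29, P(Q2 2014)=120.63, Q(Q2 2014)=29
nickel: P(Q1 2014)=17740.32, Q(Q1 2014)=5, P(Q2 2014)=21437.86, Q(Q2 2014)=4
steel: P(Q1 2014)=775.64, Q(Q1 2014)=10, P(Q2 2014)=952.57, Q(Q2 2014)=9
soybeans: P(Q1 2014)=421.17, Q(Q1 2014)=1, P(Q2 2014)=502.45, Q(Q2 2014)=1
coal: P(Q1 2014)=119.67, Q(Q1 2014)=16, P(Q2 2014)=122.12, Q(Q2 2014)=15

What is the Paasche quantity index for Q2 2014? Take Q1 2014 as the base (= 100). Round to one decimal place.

81.6

Paasche quantity index uses current-period prices as weights.
ΣP(Q2 2014)·Q(Q2 2014) = 120.63×29 + 21437.86×4 + 952.57×9 + 502.45×1 + 122.12×15 = 3498.27 + 85751.44 + 8573.13 + 502.45 + 1831.8 = 100157.09
ΣP(Q2 2014)·Q(Q1 2014) = 120.63×29 + 21437.86×5 + 952.57×10 + 502.45×1 + 122.12×16 = 3498.27 + 107189.3 + 9525.7 + 502.45 + 1953.92 = 122669.64
Index = 100157.09 / 122669.64 × 100 = 81.6478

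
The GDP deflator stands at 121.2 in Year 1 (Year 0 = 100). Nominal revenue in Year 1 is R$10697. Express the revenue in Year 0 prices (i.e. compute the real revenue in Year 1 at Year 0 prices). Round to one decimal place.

Real = Nominal ÷ (Index/100) = 10697 ÷ (121.2/100)
     = 10697 ÷ 1.212 = 8825.9076

8825.9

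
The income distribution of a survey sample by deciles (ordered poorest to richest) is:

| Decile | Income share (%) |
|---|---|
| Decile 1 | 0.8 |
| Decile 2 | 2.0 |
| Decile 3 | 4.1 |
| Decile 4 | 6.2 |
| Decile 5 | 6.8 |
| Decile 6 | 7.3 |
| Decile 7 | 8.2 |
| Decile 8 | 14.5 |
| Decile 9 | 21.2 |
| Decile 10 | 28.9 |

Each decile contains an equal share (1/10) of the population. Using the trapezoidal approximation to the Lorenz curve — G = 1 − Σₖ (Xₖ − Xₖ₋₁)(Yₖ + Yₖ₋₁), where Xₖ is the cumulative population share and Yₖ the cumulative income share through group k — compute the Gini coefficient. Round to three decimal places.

0.446

Cumulative income shares Yₖ: 0.0080, 0.0280, 0.0690, 0.1310, 0.1990, 0.2720, 0.3540, 0.4990, 0.7110, 1.0000
Σ (Xₖ−Xₖ₋₁)(Yₖ+Yₖ₋₁) = (1/10)(0.0080+0.0000) + (1/10)(0.0280+0.0080) + (1/10)(0.0690+0.0280) + (1/10)(0.1310+0.0690) + (1/10)(0.1990+0.1310) + (1/10)(0.2720+0.1990) + (1/10)(0.3540+0.2720) + (1/10)(0.4990+0.3540) + (1/10)(0.7110+0.4990) + (1/10)(1.0000+0.7110)
  = 0.0008 + 0.0036 + 0.0097 + 0.0200 + 0.0330 + 0.0471 + 0.0626 + 0.0853 + 0.1210 + 0.1711 = 0.5542
G = 1 − 0.5542 = 0.4458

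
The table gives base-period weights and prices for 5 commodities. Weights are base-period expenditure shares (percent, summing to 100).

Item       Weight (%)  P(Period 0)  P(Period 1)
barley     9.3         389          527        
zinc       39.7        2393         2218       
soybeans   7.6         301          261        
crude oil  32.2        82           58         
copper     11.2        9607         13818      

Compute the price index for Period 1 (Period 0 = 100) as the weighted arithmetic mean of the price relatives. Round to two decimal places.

barley: 9.3 × (527/389) = 9.3 × 1.354756 = 12.5992
zinc: 39.7 × (2218/2393) = 39.7 × 0.926870 = 36.7967
soybeans: 7.6 × (261/301) = 7.6 × 0.867110 = 6.5900
crude oil: 32.2 × (58/82) = 32.2 × 0.707317 = 22.7756
copper: 11.2 × (13818/9607) = 11.2 × 1.438326 = 16.1093
Index = Σ wᵢ·(p₁ᵢ/p₀ᵢ) = 12.5992 + 36.7967 + 6.5900 + 22.7756 + 16.1093 = 94.8709

94.87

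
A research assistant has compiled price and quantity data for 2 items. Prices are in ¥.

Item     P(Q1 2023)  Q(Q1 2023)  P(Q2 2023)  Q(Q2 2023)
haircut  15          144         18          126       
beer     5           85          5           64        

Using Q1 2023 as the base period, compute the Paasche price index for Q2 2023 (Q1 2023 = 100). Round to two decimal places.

Paasche price index uses current-period quantities as weights.
ΣP(Q2 2023)·Q(Q2 2023) = 18×126 + 5×64 = 2268 + 320 = 2588
ΣP(Q1 2023)·Q(Q2 2023) = 15×126 + 5×64 = 1890 + 320 = 2210
Index = 2588 / 2210 × 100 = 117.1041

117.10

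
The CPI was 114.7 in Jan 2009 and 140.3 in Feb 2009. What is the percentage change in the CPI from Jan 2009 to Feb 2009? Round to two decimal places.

22.32%

Change = (140.3 − 114.7) / 114.7 × 100
       = 25.6 / 114.7 × 100 = 22.3191%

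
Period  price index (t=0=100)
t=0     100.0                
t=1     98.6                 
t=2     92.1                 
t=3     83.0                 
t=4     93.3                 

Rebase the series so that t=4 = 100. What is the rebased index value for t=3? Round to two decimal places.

Rebased(t=3) = 83.0 / 93.3 × 100 = 88.9603

88.96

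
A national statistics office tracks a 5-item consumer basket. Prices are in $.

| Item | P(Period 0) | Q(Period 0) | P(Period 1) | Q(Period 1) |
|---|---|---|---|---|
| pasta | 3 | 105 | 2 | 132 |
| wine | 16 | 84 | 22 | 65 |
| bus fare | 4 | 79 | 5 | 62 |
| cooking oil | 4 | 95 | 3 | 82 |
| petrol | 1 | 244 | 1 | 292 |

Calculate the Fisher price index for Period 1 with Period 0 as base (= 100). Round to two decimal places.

Laspeyres component (base-period weights):
ΣP(Period 1)Q(Period 0) = 2×105 + 22×84 + 5×79 + 3×95 + 1×244 = 210 + 1848 + 395 + 285 + 244 = 2982
ΣP(Period 0)Q(Period 0) = 3×105 + 16×84 + 4×79 + 4×95 + 1×244 = 315 + 1344 + 316 + 380 + 244 = 2599
L = 2982 / 2599 × 100 = 114.7364
Paasche component (current-period weights):
ΣP(Period 1)Q(Period 1) = 2×132 + 22×65 + 5×62 + 3×82 + 1×292 = 264 + 1430 + 310 + 246 + 292 = 2542
ΣP(Period 0)Q(Period 1) = 3×132 + 16×65 + 4×62 + 4×82 + 1×292 = 396 + 1040 + 248 + 328 + 292 = 2304
P = 2542 / 2304 × 100 = 110.3299
Fisher = √(L × P) = √(114.7364 × 110.3299) = 112.5116

112.51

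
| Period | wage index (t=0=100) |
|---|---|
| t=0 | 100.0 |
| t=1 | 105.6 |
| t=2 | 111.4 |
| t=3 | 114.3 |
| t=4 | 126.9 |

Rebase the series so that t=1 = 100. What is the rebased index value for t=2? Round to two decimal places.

105.49

Rebased(t=2) = 111.4 / 105.6 × 100 = 105.4924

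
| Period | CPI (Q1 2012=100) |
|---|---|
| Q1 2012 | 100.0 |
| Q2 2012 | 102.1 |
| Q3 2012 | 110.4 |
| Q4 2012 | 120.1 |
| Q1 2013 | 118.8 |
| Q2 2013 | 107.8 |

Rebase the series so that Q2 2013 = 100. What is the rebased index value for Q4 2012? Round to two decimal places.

111.41

Rebased(Q4 2012) = 120.1 / 107.8 × 100 = 111.4100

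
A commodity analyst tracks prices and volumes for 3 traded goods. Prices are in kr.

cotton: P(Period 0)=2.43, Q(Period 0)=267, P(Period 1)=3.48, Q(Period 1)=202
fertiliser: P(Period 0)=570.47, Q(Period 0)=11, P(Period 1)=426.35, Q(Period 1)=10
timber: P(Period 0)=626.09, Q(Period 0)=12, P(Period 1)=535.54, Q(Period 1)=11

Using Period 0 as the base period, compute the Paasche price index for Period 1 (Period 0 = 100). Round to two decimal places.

Paasche price index uses current-period quantities as weights.
ΣP(Period 1)·Q(Period 1) = 3.48×202 + 426.35×10 + 535.54×11 = 702.96 + 4263.5 + 5890.94 = 10857.4
ΣP(Period 0)·Q(Period 1) = 2.43×202 + 570.47×10 + 626.09×11 = 490.86 + 5704.7 + 6886.99 = 13082.55
Index = 10857.4 / 13082.55 × 100 = 82.9915

82.99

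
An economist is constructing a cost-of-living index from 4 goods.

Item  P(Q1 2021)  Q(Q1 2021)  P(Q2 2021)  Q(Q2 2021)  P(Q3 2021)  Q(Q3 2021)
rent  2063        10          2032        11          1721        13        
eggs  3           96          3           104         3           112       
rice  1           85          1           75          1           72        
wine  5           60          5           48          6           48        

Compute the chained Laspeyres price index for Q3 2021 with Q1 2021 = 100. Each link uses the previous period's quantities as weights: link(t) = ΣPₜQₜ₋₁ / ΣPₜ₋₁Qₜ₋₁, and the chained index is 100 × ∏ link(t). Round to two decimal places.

Link Q1 2021→Q2 2021:
ΣP(Q2 2021)Q(Q1 2021) = 2032×10 + 3×96 + 1×85 + 5×60 = 20320 + 288 + 85 + 300 = 20993
ΣP(Q1 2021)Q(Q1 2021) = 2063×10 + 3×96 + 1×85 + 5×60 = 20630 + 288 + 85 + 300 = 21303
link = 20993/21303 = 0.985448
Link Q2 2021→Q3 2021:
ΣP(Q3 2021)Q(Q2 2021) = 1721×11 + 3×104 + 1×75 + 6×48 = 18931 + 312 + 75 + 288 = 19606
ΣP(Q2 2021)Q(Q2 2021) = 2032×11 + 3×104 + 1×75 + 5×48 = 22352 + 312 + 75 + 240 = 22979
link = 19606/22979 = 0.853214
Chained index = 100 × 0.985448 × 0.853214 = 84.0798

84.08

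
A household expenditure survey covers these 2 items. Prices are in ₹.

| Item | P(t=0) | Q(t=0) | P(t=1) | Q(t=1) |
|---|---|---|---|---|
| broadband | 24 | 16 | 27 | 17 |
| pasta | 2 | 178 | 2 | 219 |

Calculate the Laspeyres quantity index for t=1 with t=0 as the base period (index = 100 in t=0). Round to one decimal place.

114.3

Laspeyres quantity index uses base-period prices as weights.
ΣP(t=0)·Q(t=1) = 24×17 + 2×219 = 408 + 438 = 846
ΣP(t=0)·Q(t=0) = 24×16 + 2×178 = 384 + 356 = 740
Index = 846 / 740 × 100 = 114.3243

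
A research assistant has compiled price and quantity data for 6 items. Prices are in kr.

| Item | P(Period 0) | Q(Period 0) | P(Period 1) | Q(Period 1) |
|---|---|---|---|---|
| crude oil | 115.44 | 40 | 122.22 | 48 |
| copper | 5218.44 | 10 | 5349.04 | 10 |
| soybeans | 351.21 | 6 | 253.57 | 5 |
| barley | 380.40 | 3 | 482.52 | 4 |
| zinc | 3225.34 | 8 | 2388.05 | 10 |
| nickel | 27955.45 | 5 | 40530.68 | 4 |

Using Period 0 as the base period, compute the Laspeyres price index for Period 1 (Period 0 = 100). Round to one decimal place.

125.5

Laspeyres price index uses base-period quantities as weights.
ΣP(Period 1)·Q(Period 0) = 122.22×40 + 5349.04×10 + 253.57×6 + 482.52×3 + 2388.05×8 + 40530.68×5 = 4888.8 + 53490.4 + 1521.42 + 1447.56 + 19104.4 + 202653.4 = 283105.98
ΣP(Period 0)·Q(Period 0) = 115.44×40 + 5218.44×10 + 351.21×6 + 380.40×3 + 3225.34×8 + 27955.45×5 = 4617.6 + 52184.4 + 2107.26 + 1141.2 + 25802.72 + 139777.25 = 225630.43
Index = 283105.98 / 225630.43 × 100 = 125.4733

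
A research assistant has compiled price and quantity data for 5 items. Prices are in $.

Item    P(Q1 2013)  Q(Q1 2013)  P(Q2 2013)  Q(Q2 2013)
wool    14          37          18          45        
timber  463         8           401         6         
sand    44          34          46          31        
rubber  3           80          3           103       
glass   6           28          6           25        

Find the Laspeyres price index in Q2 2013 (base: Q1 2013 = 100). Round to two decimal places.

95.43

Laspeyres price index uses base-period quantities as weights.
ΣP(Q2 2013)·Q(Q1 2013) = 18×37 + 401×8 + 46×34 + 3×80 + 6×28 = 666 + 3208 + 1564 + 240 + 168 = 5846
ΣP(Q1 2013)·Q(Q1 2013) = 14×37 + 463×8 + 44×34 + 3×80 + 6×28 = 518 + 3704 + 1496 + 240 + 168 = 6126
Index = 5846 / 6126 × 100 = 95.4293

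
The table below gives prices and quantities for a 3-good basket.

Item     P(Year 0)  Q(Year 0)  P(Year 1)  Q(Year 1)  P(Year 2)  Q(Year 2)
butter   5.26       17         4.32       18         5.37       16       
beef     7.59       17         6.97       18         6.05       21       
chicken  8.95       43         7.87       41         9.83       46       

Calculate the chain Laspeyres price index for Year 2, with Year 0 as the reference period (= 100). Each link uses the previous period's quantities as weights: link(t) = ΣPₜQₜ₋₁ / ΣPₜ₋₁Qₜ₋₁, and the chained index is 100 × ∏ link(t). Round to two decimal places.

101.73

Link Year 0→Year 1:
ΣP(Year 1)Q(Year 0) = 4.32×17 + 6.97×17 + 7.87×43 = 73.44 + 118.49 + 338.41 = 530.34
ΣP(Year 0)Q(Year 0) = 5.26×17 + 7.59×17 + 8.95×43 = 89.42 + 129.03 + 384.85 = 603.3
link = 530.34/603.3 = 0.879065
Link Year 1→Year 2:
ΣP(Year 2)Q(Year 1) = 5.37×18 + 6.05×18 + 9.83×41 = 96.66 + 108.9 + 403.03 = 608.59
ΣP(Year 1)Q(Year 1) = 4.32×18 + 6.97×18 + 7.87×41 = 77.76 + 125.46 + 322.67 = 525.89
link = 608.59/525.89 = 1.157257
Chained index = 100 × 0.879065 × 1.157257 = 101.7304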